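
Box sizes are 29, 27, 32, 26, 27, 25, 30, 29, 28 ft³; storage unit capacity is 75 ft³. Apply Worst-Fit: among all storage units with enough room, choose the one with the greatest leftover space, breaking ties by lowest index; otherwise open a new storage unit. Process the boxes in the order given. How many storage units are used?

5

storage unit 1: place 29 ft³, 46 ft³ left
storage unit 1: place 27 ft³, 19 ft³ left
storage unit 2: place 32 ft³, 43 ft³ left
storage unit 2: place 26 ft³, 17 ft³ left
storage unit 3: place 27 ft³, 48 ft³ left
storage unit 3: place 25 ft³, 23 ft³ left
storage unit 4: place 30 ft³, 45 ft³ left
storage unit 4: place 29 ft³, 16 ft³ left
storage unit 5: place 28 ft³, 47 ft³ left
Final storage units: [29,27] [32,26] [27,25] [30,29] [28].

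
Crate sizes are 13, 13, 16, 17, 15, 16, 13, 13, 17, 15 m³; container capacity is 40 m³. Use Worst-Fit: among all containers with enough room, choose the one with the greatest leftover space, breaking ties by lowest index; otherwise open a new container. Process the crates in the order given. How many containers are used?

container 1: place 13 m³, 27 m³ left
container 1: place 13 m³, 14 m³ left
container 2: place 16 m³, 24 m³ left
container 2: place 17 m³, 7 m³ left
container 3: place 15 m³, 25 m³ left
container 3: place 16 m³, 9 m³ left
container 1: place 13 m³, 1 m³ left
container 4: place 13 m³, 27 m³ left
container 4: place 17 m³, 10 m³ left
container 5: place 15 m³, 25 m³ left

5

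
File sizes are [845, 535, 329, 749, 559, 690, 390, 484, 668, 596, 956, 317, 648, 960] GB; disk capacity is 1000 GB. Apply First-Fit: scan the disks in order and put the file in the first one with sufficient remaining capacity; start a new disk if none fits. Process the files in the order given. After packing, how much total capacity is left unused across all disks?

2274

Put 845 GB in disk 1; 155 GB remain.
Put 535 GB in disk 2; 465 GB remain.
Put 329 GB in disk 2; 136 GB remain.
Put 749 GB in disk 3; 251 GB remain.
Put 559 GB in disk 4; 441 GB remain.
Put 690 GB in disk 5; 310 GB remain.
Put 390 GB in disk 4; 51 GB remain.
Put 484 GB in disk 6; 516 GB remain.
Put 668 GB in disk 7; 332 GB remain.
Put 596 GB in disk 8; 404 GB remain.
Put 956 GB in disk 9; 44 GB remain.
Put 317 GB in disk 6; 199 GB remain.
Put 648 GB in disk 10; 352 GB remain.
Put 960 GB in disk 11; 40 GB remain.
11 disks × 1000 GB = 11000 GB; used 8726 GB; unused 2274 GB.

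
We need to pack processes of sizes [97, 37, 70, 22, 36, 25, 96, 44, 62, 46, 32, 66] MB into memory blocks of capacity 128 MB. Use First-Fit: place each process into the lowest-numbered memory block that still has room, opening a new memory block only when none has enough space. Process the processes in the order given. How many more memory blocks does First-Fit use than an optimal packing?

1

First-Fit: [97,22] [37,70] [36,25,44] [96,32] [62,46] [66] → 6 memory blocks.
Total size 633 MB; any packing needs at least ⌈633/128⌉ = 5 memory blocks.
An optimal packing achieves that bound: [97,25] [96,32] [70,36,22] [66,62] [46,44,37] → 5 memory blocks.
Excess: 6 − 5 = 1.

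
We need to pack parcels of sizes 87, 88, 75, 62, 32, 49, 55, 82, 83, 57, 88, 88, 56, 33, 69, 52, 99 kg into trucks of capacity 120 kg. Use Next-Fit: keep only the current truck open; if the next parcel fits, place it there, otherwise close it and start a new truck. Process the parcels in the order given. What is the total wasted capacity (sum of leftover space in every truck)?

525

Put 87 kg in truck 1; 33 kg remain.
Put 88 kg in truck 2; 32 kg remain.
Put 75 kg in truck 3; 45 kg remain.
Put 62 kg in truck 4; 58 kg remain.
Put 32 kg in truck 4; 26 kg remain.
Put 49 kg in truck 5; 71 kg remain.
Put 55 kg in truck 5; 16 kg remain.
Put 82 kg in truck 6; 38 kg remain.
Put 83 kg in truck 7; 37 kg remain.
Put 57 kg in truck 8; 63 kg remain.
Put 88 kg in truck 9; 32 kg remain.
Put 88 kg in truck 10; 32 kg remain.
Put 56 kg in truck 11; 64 kg remain.
Put 33 kg in truck 11; 31 kg remain.
Put 69 kg in truck 12; 51 kg remain.
Put 52 kg in truck 13; 68 kg remain.
Put 99 kg in truck 14; 21 kg remain.
14 trucks × 120 kg = 1680 kg; used 1155 kg; unused 525 kg.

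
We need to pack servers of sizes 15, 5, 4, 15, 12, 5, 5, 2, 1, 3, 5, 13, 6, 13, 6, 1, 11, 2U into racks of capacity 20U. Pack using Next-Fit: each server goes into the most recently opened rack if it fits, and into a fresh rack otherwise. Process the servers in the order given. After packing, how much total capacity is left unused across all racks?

16

Put 15U in rack 1; 5U remain.
Put 5U in rack 1; 0U remain.
Put 4U in rack 2; 16U remain.
Put 15U in rack 2; 1U remain.
Put 12U in rack 3; 8U remain.
Put 5U in rack 3; 3U remain.
Put 5U in rack 4; 15U remain.
Put 2U in rack 4; 13U remain.
Put 1U in rack 4; 12U remain.
Put 3U in rack 4; 9U remain.
Put 5U in rack 4; 4U remain.
Put 13U in rack 5; 7U remain.
Put 6U in rack 5; 1U remain.
Put 13U in rack 6; 7U remain.
Put 6U in rack 6; 1U remain.
Put 1U in rack 6; 0U remain.
Put 11U in rack 7; 9U remain.
Put 2U in rack 7; 7U remain.
7 racks × 20U = 140U; used 124U; unused 16U.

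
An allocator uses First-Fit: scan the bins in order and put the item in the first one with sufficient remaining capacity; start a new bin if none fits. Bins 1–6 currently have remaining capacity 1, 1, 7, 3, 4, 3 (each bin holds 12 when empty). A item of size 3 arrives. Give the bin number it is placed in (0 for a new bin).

3

Bins with room: bin 3 (7), bin 4 (3), bin 5 (4), bin 6 (3).
The first with room is bin 3.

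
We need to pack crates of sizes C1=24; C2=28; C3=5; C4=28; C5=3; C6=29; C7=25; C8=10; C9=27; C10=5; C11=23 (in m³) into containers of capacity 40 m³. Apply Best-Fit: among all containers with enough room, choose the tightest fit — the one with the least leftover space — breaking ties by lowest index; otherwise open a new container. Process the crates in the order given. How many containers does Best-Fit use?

7 containers

Put C1 (24 m³) in container 1; 16 m³ remain.
Put C2 (28 m³) in container 2; 12 m³ remain.
Put C3 (5 m³) in container 2; 7 m³ remain.
Put C4 (28 m³) in container 3; 12 m³ remain.
Put C5 (3 m³) in container 2; 4 m³ remain.
Put C6 (29 m³) in container 4; 11 m³ remain.
Put C7 (25 m³) in container 5; 15 m³ remain.
Put C8 (10 m³) in container 4; 1 m³ remain.
Put C9 (27 m³) in container 6; 13 m³ remain.
Put C10 (5 m³) in container 3; 7 m³ remain.
Put C11 (23 m³) in container 7; 17 m³ remain.
Final containers: [24] [28,5,3] [28,5] [29,10] [25] [27] [23].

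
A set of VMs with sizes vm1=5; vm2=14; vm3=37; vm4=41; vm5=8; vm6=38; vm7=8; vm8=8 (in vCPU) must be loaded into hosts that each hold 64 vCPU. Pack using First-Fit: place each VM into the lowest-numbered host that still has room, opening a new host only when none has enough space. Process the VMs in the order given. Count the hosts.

3

Put vm1 (5 vCPU) in host 1; 59 vCPU remain.
Put vm2 (14 vCPU) in host 1; 45 vCPU remain.
Put vm3 (37 vCPU) in host 1; 8 vCPU remain.
Put vm4 (41 vCPU) in host 2; 23 vCPU remain.
Put vm5 (8 vCPU) in host 1; 0 vCPU remain.
Put vm6 (38 vCPU) in host 3; 26 vCPU remain.
Put vm7 (8 vCPU) in host 2; 15 vCPU remain.
Put vm8 (8 vCPU) in host 2; 7 vCPU remain.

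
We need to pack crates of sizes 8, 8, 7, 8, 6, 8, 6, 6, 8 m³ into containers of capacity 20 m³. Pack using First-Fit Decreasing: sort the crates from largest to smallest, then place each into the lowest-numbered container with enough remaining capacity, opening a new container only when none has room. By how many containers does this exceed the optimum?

First-Fit Decreasing: [8,8] [8,8] [8,7] [6,6,6] → 4 containers.
Total size 65 m³; any packing needs at least ⌈65/20⌉ = 4 containers.
So 4 is already optimal.

0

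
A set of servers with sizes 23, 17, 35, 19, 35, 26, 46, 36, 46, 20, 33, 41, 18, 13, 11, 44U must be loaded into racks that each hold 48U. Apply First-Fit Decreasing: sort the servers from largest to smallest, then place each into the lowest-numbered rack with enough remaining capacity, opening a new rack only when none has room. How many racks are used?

Sorted descending: 46, 46, 44, 41, 36, 35, 35, 33, 26, 23, 20, 19, 18, 17, 13, 11.
46U → rack 1 (remaining 2U)
46U → rack 2 (remaining 2U)
44U → rack 3 (remaining 4U)
41U → rack 4 (remaining 7U)
36U → rack 5 (remaining 12U)
35U → rack 6 (remaining 13U)
35U → rack 7 (remaining 13U)
33U → rack 8 (remaining 15U)
26U → rack 9 (remaining 22U)
23U → rack 10 (remaining 25U)
20U → rack 9 (remaining 2U)
19U → rack 10 (remaining 6U)
18U → rack 11 (remaining 30U)
17U → rack 11 (remaining 13U)
13U → rack 6 (remaining 0U)
11U → rack 5 (remaining 1U)

11 racks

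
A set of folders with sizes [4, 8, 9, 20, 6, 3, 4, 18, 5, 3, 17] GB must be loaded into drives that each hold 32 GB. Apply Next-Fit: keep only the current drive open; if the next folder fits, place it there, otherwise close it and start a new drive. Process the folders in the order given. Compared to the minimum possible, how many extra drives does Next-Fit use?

Next-Fit: [4,8,9] [20,6,3] [4,18,5,3] [17] → 4 drives.
Total size 97 GB; any packing needs at least ⌈97/32⌉ = 4 drives.
So 4 is already optimal.

0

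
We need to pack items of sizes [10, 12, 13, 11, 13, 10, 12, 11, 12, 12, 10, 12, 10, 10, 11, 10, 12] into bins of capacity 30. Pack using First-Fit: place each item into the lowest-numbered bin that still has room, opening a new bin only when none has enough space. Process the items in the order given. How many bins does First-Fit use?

10 → bin 1 (remaining 20)
12 → bin 1 (remaining 8)
13 → bin 2 (remaining 17)
11 → bin 2 (remaining 6)
13 → bin 3 (remaining 17)
10 → bin 3 (remaining 7)
12 → bin 4 (remaining 18)
11 → bin 4 (remaining 7)
12 → bin 5 (remaining 18)
12 → bin 5 (remaining 6)
10 → bin 6 (remaining 20)
12 → bin 6 (remaining 8)
10 → bin 7 (remaining 20)
10 → bin 7 (remaining 10)
11 → bin 8 (remaining 19)
10 → bin 7 (remaining 0)
12 → bin 8 (remaining 7)
Final bins: [10,12] [13,11] [13,10] [12,11] [12,12] [10,12] [10,10,10] [11,12].

8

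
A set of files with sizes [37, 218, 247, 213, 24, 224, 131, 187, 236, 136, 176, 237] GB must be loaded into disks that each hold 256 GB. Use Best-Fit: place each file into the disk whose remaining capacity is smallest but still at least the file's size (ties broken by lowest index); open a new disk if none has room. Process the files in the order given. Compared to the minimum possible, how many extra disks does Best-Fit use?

0

Best-Fit: [37,218] [247] [213,24] [224] [131] [187] [236] [136] [176] [237] → 10 disks.
10 files exceed 128 GB (half the capacity), and no two of those can share a disk, so at least 10 disks are needed.
So 10 is already optimal.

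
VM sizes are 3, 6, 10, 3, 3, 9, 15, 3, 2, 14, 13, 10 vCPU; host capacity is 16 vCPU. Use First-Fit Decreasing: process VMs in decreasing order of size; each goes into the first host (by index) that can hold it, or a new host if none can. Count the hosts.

Sorted descending: 15, 14, 13, 10, 10, 9, 6, 3, 3, 3, 3, 2.
15 vCPU → host 1 (remaining 1 vCPU)
14 vCPU → host 2 (remaining 2 vCPU)
13 vCPU → host 3 (remaining 3 vCPU)
10 vCPU → host 4 (remaining 6 vCPU)
10 vCPU → host 5 (remaining 6 vCPU)
9 vCPU → host 6 (remaining 7 vCPU)
6 vCPU → host 4 (remaining 0 vCPU)
3 vCPU → host 3 (remaining 0 vCPU)
3 vCPU → host 5 (remaining 3 vCPU)
3 vCPU → host 5 (remaining 0 vCPU)
3 vCPU → host 6 (remaining 4 vCPU)
2 vCPU → host 2 (remaining 0 vCPU)

6 hosts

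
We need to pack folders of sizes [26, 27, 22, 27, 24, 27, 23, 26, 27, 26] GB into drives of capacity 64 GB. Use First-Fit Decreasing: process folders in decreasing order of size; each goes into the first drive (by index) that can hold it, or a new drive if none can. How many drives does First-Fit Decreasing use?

Sorted descending: 27, 27, 27, 27, 26, 26, 26, 24, 23, 22.
Put 27 GB in drive 1; 37 GB remain.
Put 27 GB in drive 1; 10 GB remain.
Put 27 GB in drive 2; 37 GB remain.
Put 27 GB in drive 2; 10 GB remain.
Put 26 GB in drive 3; 38 GB remain.
Put 26 GB in drive 3; 12 GB remain.
Put 26 GB in drive 4; 38 GB remain.
Put 24 GB in drive 4; 14 GB remain.
Put 23 GB in drive 5; 41 GB remain.
Put 22 GB in drive 5; 19 GB remain.

5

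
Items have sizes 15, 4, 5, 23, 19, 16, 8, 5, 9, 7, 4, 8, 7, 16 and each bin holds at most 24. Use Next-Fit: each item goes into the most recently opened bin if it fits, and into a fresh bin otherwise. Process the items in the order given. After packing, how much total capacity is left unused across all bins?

22

15 → bin 1 (remaining 9)
4 → bin 1 (remaining 5)
5 → bin 1 (remaining 0)
23 → bin 2 (remaining 1)
19 → bin 3 (remaining 5)
16 → bin 4 (remaining 8)
8 → bin 4 (remaining 0)
5 → bin 5 (remaining 19)
9 → bin 5 (remaining 10)
7 → bin 5 (remaining 3)
4 → bin 6 (remaining 20)
8 → bin 6 (remaining 12)
7 → bin 6 (remaining 5)
16 → bin 7 (remaining 8)
7 bins × 24 = 168; used 146; unused 22.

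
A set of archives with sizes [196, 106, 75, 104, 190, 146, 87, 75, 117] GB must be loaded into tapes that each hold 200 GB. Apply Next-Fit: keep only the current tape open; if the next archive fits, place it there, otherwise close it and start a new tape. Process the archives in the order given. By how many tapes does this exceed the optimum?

1

Next-Fit: [196] [106,75] [104] [190] [146] [87,75] [117] → 7 tapes.
Total size 1096 GB; any packing needs at least ⌈1096/200⌉ = 6 tapes.
An optimal packing achieves that bound: [196] [190] [146] [117,75] [106,87] [104,75] → 6 tapes.
Excess: 7 − 6 = 1.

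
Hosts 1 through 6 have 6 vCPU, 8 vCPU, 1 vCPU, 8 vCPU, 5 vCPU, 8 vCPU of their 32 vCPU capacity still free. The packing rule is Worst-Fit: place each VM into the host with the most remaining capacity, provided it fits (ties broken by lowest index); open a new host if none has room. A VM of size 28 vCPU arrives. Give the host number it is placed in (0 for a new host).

No host has ≥ 28 vCPU free, so a new host is opened.

0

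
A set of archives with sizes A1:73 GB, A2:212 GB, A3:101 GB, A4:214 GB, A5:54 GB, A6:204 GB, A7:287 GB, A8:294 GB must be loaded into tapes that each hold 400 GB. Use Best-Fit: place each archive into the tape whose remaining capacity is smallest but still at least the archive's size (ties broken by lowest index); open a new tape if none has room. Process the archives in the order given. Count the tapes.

5

tape 1: place A1 (73 GB), 327 GB left
tape 1: place A2 (212 GB), 115 GB left
tape 1: place A3 (101 GB), 14 GB left
tape 2: place A4 (214 GB), 186 GB left
tape 2: place A5 (54 GB), 132 GB left
tape 3: place A6 (204 GB), 196 GB left
tape 4: place A7 (287 GB), 113 GB left
tape 5: place A8 (294 GB), 106 GB left
Final tapes: [73,212,101] [214,54] [204] [287] [294].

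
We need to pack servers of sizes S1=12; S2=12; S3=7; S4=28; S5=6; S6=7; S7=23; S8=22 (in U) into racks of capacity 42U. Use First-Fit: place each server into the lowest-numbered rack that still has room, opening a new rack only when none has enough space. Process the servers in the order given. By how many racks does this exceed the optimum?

1

First-Fit: [12,12,7,6] [28,7] [23] [22] → 4 racks.
Total size 117U; any packing needs at least ⌈117/42⌉ = 3 racks.
An optimal packing achieves that bound: [28,12] [23,12,7] [22,7,6] → 3 racks.
Excess: 4 − 3 = 1.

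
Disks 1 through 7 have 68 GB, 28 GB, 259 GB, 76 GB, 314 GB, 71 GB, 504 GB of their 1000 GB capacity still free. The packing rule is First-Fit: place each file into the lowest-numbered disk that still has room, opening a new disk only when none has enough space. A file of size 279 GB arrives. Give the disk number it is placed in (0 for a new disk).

Disks with room: disk 5 (314 GB), disk 7 (504 GB).
The first with room is disk 5.

5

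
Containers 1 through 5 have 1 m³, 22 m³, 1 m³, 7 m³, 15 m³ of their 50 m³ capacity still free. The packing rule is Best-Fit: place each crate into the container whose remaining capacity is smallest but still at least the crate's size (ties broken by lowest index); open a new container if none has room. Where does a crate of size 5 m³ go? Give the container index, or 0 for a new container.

4

Containers with room: container 2 (22 m³), container 4 (7 m³), container 5 (15 m³).
Tightest fit is container 4 with 7 m³ free.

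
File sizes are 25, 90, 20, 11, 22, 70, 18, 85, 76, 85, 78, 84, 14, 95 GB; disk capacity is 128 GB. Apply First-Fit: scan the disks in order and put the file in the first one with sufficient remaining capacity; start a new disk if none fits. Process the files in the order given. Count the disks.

disk 1: place 25 GB, 103 GB left
disk 1: place 90 GB, 13 GB left
disk 2: place 20 GB, 108 GB left
disk 1: place 11 GB, 2 GB left
disk 2: place 22 GB, 86 GB left
disk 2: place 70 GB, 16 GB left
disk 3: place 18 GB, 110 GB left
disk 3: place 85 GB, 25 GB left
disk 4: place 76 GB, 52 GB left
disk 5: place 85 GB, 43 GB left
disk 6: place 78 GB, 50 GB left
disk 7: place 84 GB, 44 GB left
disk 2: place 14 GB, 2 GB left
disk 8: place 95 GB, 33 GB left
Final disks: [25,90,11] [20,22,70,14] [18,85] [76] [85] [78] [84] [95].

8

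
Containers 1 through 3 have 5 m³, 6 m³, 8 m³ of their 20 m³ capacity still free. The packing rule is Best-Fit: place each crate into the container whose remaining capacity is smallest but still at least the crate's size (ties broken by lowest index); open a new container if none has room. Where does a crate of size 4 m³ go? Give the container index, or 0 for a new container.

1

Containers with room: container 1 (5 m³), container 2 (6 m³), container 3 (8 m³).
Tightest fit is container 1 with 5 m³ free.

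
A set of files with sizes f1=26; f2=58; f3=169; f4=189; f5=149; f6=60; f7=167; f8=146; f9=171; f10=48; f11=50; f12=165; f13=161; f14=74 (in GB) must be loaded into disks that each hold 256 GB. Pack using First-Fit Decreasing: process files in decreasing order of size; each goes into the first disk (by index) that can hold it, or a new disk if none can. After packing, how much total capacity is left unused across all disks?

Sorted descending: 189, 171, 169, 167, 165, 161, 149, 146, 74, 60, 58, 50, 48, 26.
disk 1: place 189 GB, 67 GB left
disk 2: place 171 GB, 85 GB left
disk 3: place 169 GB, 87 GB left
disk 4: place 167 GB, 89 GB left
disk 5: place 165 GB, 91 GB left
disk 6: place 161 GB, 95 GB left
disk 7: place 149 GB, 107 GB left
disk 8: place 146 GB, 110 GB left
disk 2: place 74 GB, 11 GB left
disk 1: place 60 GB, 7 GB left
disk 3: place 58 GB, 29 GB left
disk 4: place 50 GB, 39 GB left
disk 5: place 48 GB, 43 GB left
disk 3: place 26 GB, 3 GB left
8 disks × 256 GB = 2048 GB; used 1633 GB; unused 415 GB.

415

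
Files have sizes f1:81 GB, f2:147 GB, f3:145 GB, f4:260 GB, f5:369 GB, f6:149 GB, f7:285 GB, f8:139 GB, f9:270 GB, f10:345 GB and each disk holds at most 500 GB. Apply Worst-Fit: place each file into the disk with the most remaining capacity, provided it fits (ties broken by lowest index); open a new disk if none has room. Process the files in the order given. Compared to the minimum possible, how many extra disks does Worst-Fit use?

1

Worst-Fit: [81,147,145] [260,149] [369] [285,139] [270] [345] → 6 disks.
Total size 2190 GB; any packing needs at least ⌈2190/500⌉ = 5 disks.
An optimal packing achieves that bound: [369,81] [345,149] [285,147] [270,145] [260,139] → 5 disks.
Excess: 6 − 5 = 1.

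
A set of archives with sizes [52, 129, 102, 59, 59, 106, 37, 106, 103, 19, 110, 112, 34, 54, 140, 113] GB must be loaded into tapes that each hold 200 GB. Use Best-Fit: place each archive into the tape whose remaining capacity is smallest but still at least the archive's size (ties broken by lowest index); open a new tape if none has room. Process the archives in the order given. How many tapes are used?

9

52 GB → tape 1 (remaining 148 GB)
129 GB → tape 1 (remaining 19 GB)
102 GB → tape 2 (remaining 98 GB)
59 GB → tape 2 (remaining 39 GB)
59 GB → tape 3 (remaining 141 GB)
106 GB → tape 3 (remaining 35 GB)
37 GB → tape 2 (remaining 2 GB)
106 GB → tape 4 (remaining 94 GB)
103 GB → tape 5 (remaining 97 GB)
19 GB → tape 1 (remaining 0 GB)
110 GB → tape 6 (remaining 90 GB)
112 GB → tape 7 (remaining 88 GB)
34 GB → tape 3 (remaining 1 GB)
54 GB → tape 7 (remaining 34 GB)
140 GB → tape 8 (remaining 60 GB)
113 GB → tape 9 (remaining 87 GB)
Final tapes: [52,129,19] [102,59,37] [59,106,34] [106] [103] [110] [112,54] [140] [113].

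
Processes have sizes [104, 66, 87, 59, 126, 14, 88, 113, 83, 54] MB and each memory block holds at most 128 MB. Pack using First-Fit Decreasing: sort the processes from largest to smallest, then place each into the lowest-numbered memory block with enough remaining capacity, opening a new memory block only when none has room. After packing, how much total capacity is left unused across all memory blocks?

230

Sorted descending: 126, 113, 104, 88, 87, 83, 66, 59, 54, 14.
memory block 1: place 126 MB, 2 MB left
memory block 2: place 113 MB, 15 MB left
memory block 3: place 104 MB, 24 MB left
memory block 4: place 88 MB, 40 MB left
memory block 5: place 87 MB, 41 MB left
memory block 6: place 83 MB, 45 MB left
memory block 7: place 66 MB, 62 MB left
memory block 7: place 59 MB, 3 MB left
memory block 8: place 54 MB, 74 MB left
memory block 2: place 14 MB, 1 MB left
8 memory blocks × 128 MB = 1024 MB; used 794 MB; unused 230 MB.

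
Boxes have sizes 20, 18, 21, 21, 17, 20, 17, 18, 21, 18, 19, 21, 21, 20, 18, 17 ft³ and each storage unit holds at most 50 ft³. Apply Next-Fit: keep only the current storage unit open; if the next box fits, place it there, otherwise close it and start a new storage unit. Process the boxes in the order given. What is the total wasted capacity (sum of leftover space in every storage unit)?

storage unit 1: place 20 ft³, 30 ft³ left
storage unit 1: place 18 ft³, 12 ft³ left
storage unit 2: place 21 ft³, 29 ft³ left
storage unit 2: place 21 ft³, 8 ft³ left
storage unit 3: place 17 ft³, 33 ft³ left
storage unit 3: place 20 ft³, 13 ft³ left
storage unit 4: place 17 ft³, 33 ft³ left
storage unit 4: place 18 ft³, 15 ft³ left
storage unit 5: place 21 ft³, 29 ft³ left
storage unit 5: place 18 ft³, 11 ft³ left
storage unit 6: place 19 ft³, 31 ft³ left
storage unit 6: place 21 ft³, 10 ft³ left
storage unit 7: place 21 ft³, 29 ft³ left
storage unit 7: place 20 ft³, 9 ft³ left
storage unit 8: place 18 ft³, 32 ft³ left
storage unit 8: place 17 ft³, 15 ft³ left
8 storage units × 50 ft³ = 400 ft³; used 307 ft³; unused 93 ft³.

93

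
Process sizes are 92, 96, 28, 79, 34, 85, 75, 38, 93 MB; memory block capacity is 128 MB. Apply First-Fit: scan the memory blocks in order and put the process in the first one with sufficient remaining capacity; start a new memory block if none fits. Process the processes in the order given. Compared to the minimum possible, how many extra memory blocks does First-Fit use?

First-Fit: [92,28] [96] [79,34] [85,38] [75] [93] → 6 memory blocks.
6 processes exceed 64 MB (half the capacity), and no two of those can share a memory block, so at least 6 memory blocks are needed.
So 6 is already optimal.

0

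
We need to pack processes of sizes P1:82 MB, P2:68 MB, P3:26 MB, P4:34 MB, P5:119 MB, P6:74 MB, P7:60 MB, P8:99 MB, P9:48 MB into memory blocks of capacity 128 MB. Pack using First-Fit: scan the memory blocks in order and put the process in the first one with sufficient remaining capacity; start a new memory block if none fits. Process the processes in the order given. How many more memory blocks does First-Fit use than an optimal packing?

First-Fit: [82,26] [68,34] [119] [74,48] [60] [99] → 6 memory blocks.
Total size 610 MB; any packing needs at least ⌈610/128⌉ = 5 memory blocks.
An optimal packing achieves that bound: [119] [99,26] [82,34] [74,48] [68,60] → 5 memory blocks.
Excess: 6 − 5 = 1.

1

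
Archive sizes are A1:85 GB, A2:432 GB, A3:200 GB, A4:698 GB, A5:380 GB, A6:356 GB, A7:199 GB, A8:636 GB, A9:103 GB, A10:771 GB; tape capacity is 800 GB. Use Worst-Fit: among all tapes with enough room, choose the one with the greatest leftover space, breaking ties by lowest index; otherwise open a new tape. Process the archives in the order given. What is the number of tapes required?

A1 (85 GB) → tape 1 (remaining 715 GB)
A2 (432 GB) → tape 1 (remaining 283 GB)
A3 (200 GB) → tape 1 (remaining 83 GB)
A4 (698 GB) → tape 2 (remaining 102 GB)
A5 (380 GB) → tape 3 (remaining 420 GB)
A6 (356 GB) → tape 3 (remaining 64 GB)
A7 (199 GB) → tape 4 (remaining 601 GB)
A8 (636 GB) → tape 5 (remaining 164 GB)
A9 (103 GB) → tape 4 (remaining 498 GB)
A10 (771 GB) → tape 6 (remaining 29 GB)

6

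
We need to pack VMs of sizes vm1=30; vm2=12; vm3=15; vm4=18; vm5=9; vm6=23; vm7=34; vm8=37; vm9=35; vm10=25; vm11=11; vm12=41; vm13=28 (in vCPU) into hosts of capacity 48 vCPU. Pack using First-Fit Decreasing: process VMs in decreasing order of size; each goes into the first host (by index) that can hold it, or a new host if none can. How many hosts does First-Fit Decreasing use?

7

Sorted descending: 41, 37, 35, 34, 30, 28, 25, 23, 18, 15, 12, 11, 9.
Put 41 vCPU in host 1; 7 vCPU remain.
Put 37 vCPU in host 2; 11 vCPU remain.
Put 35 vCPU in host 3; 13 vCPU remain.
Put 34 vCPU in host 4; 14 vCPU remain.
Put 30 vCPU in host 5; 18 vCPU remain.
Put 28 vCPU in host 6; 20 vCPU remain.
Put 25 vCPU in host 7; 23 vCPU remain.
Put 23 vCPU in host 7; 0 vCPU remain.
Put 18 vCPU in host 5; 0 vCPU remain.
Put 15 vCPU in host 6; 5 vCPU remain.
Put 12 vCPU in host 3; 1 vCPU remain.
Put 11 vCPU in host 2; 0 vCPU remain.
Put 9 vCPU in host 4; 5 vCPU remain.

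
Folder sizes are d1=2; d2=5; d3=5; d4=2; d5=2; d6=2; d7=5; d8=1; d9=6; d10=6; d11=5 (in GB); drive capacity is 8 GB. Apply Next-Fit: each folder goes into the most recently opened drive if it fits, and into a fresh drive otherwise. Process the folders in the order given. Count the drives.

7

drive 1: place d1 (2 GB), 6 GB left
drive 1: place d2 (5 GB), 1 GB left
drive 2: place d3 (5 GB), 3 GB left
drive 2: place d4 (2 GB), 1 GB left
drive 3: place d5 (2 GB), 6 GB left
drive 3: place d6 (2 GB), 4 GB left
drive 4: place d7 (5 GB), 3 GB left
drive 4: place d8 (1 GB), 2 GB left
drive 5: place d9 (6 GB), 2 GB left
drive 6: place d10 (6 GB), 2 GB left
drive 7: place d11 (5 GB), 3 GB left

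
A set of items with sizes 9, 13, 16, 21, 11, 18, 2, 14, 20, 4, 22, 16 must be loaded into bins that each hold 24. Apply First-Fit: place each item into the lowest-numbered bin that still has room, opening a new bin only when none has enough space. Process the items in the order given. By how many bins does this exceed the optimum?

First-Fit: [9,13,2] [16,4] [21] [11] [18] [14] [20] [22] [16] → 9 bins.
8 items exceed 12 (half the capacity), and no two of those can share a bin, so at least 8 bins are needed.
An optimal packing achieves that bound: [22,2] [21] [20,4] [18] [16] [16] [14,9] [13,11] → 8 bins.
Excess: 9 − 8 = 1.

1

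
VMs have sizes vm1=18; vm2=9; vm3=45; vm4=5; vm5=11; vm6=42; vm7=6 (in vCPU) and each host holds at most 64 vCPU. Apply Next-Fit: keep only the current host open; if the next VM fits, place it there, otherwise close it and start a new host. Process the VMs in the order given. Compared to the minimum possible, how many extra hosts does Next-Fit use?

Next-Fit: [18,9] [45,5,11] [42,6] → 3 hosts.
Total size 136 vCPU; any packing needs at least ⌈136/64⌉ = 3 hosts.
So 3 is already optimal.

0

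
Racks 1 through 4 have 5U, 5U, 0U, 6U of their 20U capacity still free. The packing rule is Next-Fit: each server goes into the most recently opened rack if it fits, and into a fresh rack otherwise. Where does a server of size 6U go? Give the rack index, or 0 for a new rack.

Next-Fit only looks at rack 4, which has 6U free.
6U fits there.

4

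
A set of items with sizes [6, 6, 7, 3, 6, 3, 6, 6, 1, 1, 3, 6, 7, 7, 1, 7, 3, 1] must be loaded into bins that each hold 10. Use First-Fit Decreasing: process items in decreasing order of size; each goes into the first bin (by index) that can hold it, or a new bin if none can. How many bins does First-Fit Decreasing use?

10 bins

Sorted descending: 7, 7, 7, 7, 6, 6, 6, 6, 6, 6, 3, 3, 3, 3, 1, 1, 1, 1.
bin 1: place 7, 3 left
bin 2: place 7, 3 left
bin 3: place 7, 3 left
bin 4: place 7, 3 left
bin 5: place 6, 4 left
bin 6: place 6, 4 left
bin 7: place 6, 4 left
bin 8: place 6, 4 left
bin 9: place 6, 4 left
bin 10: place 6, 4 left
bin 1: place 3, 0 left
bin 2: place 3, 0 left
bin 3: place 3, 0 left
bin 4: place 3, 0 left
bin 5: place 1, 3 left
bin 5: place 1, 2 left
bin 5: place 1, 1 left
bin 5: place 1, 0 left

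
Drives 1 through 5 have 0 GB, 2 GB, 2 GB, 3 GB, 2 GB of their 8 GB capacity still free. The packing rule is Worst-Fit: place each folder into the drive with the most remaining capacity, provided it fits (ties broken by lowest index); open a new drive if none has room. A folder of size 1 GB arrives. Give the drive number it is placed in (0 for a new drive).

4

Drives with room: drive 2 (2 GB), drive 3 (2 GB), drive 4 (3 GB), drive 5 (2 GB).
Most room is drive 4 with 3 GB free.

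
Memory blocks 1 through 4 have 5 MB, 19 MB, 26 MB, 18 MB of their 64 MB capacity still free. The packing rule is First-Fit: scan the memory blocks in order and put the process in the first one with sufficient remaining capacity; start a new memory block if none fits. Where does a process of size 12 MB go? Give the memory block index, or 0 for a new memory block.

Memory blocks with room: memory block 2 (19 MB), memory block 3 (26 MB), memory block 4 (18 MB).
The first with room is memory block 2.

2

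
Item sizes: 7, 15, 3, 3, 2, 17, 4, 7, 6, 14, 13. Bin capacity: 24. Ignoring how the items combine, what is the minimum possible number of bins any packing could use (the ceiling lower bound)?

Total size = 7 + 15 + 3 + 3 + 2 + 17 + 4 + 7 + 6 + 14 + 13 = 91.
⌈91 / 24⌉ = 4.

4 bins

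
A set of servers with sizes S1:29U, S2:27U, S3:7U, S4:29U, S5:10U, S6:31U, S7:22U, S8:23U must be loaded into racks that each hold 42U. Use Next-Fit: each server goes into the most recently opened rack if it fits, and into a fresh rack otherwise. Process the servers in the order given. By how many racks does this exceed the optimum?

Next-Fit: [29] [27,7] [29,10] [31] [22] [23] → 6 racks.
6 servers exceed 21U (half the capacity), and no two of those can share a rack, so at least 6 racks are needed.
So 6 is already optimal.

0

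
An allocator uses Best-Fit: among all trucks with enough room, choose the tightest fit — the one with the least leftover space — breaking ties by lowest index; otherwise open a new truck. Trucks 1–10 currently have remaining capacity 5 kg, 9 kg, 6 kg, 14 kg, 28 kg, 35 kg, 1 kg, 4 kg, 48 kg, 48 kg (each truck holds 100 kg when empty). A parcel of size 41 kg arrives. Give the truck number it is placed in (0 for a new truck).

9

Trucks with room: truck 9 (48 kg), truck 10 (48 kg).
Tightest fit is truck 9 with 48 kg free.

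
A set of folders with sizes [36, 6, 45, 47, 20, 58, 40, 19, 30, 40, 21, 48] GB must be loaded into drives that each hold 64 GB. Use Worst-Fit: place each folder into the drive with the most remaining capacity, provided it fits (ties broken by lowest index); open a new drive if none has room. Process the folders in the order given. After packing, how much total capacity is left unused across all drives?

drive 1: place 36 GB, 28 GB left
drive 1: place 6 GB, 22 GB left
drive 2: place 45 GB, 19 GB left
drive 3: place 47 GB, 17 GB left
drive 1: place 20 GB, 2 GB left
drive 4: place 58 GB, 6 GB left
drive 5: place 40 GB, 24 GB left
drive 5: place 19 GB, 5 GB left
drive 6: place 30 GB, 34 GB left
drive 7: place 40 GB, 24 GB left
drive 6: place 21 GB, 13 GB left
drive 8: place 48 GB, 16 GB left
8 drives × 64 GB = 512 GB; used 410 GB; unused 102 GB.

102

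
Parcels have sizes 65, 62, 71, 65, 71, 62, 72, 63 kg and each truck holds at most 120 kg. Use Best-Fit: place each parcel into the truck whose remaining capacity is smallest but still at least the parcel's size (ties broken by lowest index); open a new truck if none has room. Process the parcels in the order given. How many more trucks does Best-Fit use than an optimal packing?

0

Best-Fit: [65] [62] [71] [65] [71] [62] [72] [63] → 8 trucks.
8 parcels exceed 60 kg (half the capacity), and no two of those can share a truck, so at least 8 trucks are needed.
So 8 is already optimal.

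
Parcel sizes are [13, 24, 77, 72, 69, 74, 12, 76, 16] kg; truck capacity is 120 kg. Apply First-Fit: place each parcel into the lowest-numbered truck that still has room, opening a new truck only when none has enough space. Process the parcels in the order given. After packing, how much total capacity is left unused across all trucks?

13 kg → truck 1 (remaining 107 kg)
24 kg → truck 1 (remaining 83 kg)
77 kg → truck 1 (remaining 6 kg)
72 kg → truck 2 (remaining 48 kg)
69 kg → truck 3 (remaining 51 kg)
74 kg → truck 4 (remaining 46 kg)
12 kg → truck 2 (remaining 36 kg)
76 kg → truck 5 (remaining 44 kg)
16 kg → truck 2 (remaining 20 kg)
5 trucks × 120 kg = 600 kg; used 433 kg; unused 167 kg.

167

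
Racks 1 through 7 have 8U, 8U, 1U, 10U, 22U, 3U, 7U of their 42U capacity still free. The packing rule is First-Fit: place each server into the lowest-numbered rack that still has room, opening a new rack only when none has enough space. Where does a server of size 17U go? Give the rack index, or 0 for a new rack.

Racks with room: rack 5 (22U).
The first with room is rack 5.

5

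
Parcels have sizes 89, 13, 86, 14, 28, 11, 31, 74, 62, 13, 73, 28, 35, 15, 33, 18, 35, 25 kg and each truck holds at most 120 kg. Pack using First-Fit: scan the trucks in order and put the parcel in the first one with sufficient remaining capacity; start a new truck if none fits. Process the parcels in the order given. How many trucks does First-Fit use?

Put 89 kg in truck 1; 31 kg remain.
Put 13 kg in truck 1; 18 kg remain.
Put 86 kg in truck 2; 34 kg remain.
Put 14 kg in truck 1; 4 kg remain.
Put 28 kg in truck 2; 6 kg remain.
Put 11 kg in truck 3; 109 kg remain.
Put 31 kg in truck 3; 78 kg remain.
Put 74 kg in truck 3; 4 kg remain.
Put 62 kg in truck 4; 58 kg remain.
Put 13 kg in truck 4; 45 kg remain.
Put 73 kg in truck 5; 47 kg remain.
Put 28 kg in truck 4; 17 kg remain.
Put 35 kg in truck 5; 12 kg remain.
Put 15 kg in truck 4; 2 kg remain.
Put 33 kg in truck 6; 87 kg remain.
Put 18 kg in truck 6; 69 kg remain.
Put 35 kg in truck 6; 34 kg remain.
Put 25 kg in truck 6; 9 kg remain.

6 trucks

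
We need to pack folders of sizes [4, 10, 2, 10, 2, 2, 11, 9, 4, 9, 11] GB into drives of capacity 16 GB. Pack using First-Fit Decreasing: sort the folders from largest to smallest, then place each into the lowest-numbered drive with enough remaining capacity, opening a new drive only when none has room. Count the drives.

6

Sorted descending: 11, 11, 10, 10, 9, 9, 4, 4, 2, 2, 2.
Put 11 GB in drive 1; 5 GB remain.
Put 11 GB in drive 2; 5 GB remain.
Put 10 GB in drive 3; 6 GB remain.
Put 10 GB in drive 4; 6 GB remain.
Put 9 GB in drive 5; 7 GB remain.
Put 9 GB in drive 6; 7 GB remain.
Put 4 GB in drive 1; 1 GB remain.
Put 4 GB in drive 2; 1 GB remain.
Put 2 GB in drive 3; 4 GB remain.
Put 2 GB in drive 3; 2 GB remain.
Put 2 GB in drive 3; 0 GB remain.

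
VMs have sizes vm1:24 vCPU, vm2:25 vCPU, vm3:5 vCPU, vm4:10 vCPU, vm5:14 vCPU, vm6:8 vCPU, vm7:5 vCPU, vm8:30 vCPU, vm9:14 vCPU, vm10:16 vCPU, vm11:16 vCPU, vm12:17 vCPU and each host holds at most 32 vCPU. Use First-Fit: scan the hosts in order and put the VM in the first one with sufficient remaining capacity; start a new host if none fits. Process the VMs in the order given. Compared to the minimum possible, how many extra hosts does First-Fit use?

1

First-Fit: [24,5] [25,5] [10,14,8] [30] [14,16] [16] [17] → 7 hosts.
Total size 184 vCPU; any packing needs at least ⌈184/32⌉ = 6 hosts.
An optimal packing achieves that bound: [30] [25,5] [24,8] [17,14] [16,16] [14,10,5] → 6 hosts.
Excess: 7 − 6 = 1.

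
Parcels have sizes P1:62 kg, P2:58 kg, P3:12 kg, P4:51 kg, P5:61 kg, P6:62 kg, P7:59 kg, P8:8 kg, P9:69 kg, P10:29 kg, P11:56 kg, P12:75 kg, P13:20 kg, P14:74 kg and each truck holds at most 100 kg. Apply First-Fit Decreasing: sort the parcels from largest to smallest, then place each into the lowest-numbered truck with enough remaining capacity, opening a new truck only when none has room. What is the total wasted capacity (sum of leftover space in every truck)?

Sorted descending: 75, 74, 69, 62, 62, 61, 59, 58, 56, 51, 29, 20, 12, 8.
75 kg → truck 1 (remaining 25 kg)
74 kg → truck 2 (remaining 26 kg)
69 kg → truck 3 (remaining 31 kg)
62 kg → truck 4 (remaining 38 kg)
62 kg → truck 5 (remaining 38 kg)
61 kg → truck 6 (remaining 39 kg)
59 kg → truck 7 (remaining 41 kg)
58 kg → truck 8 (remaining 42 kg)
56 kg → truck 9 (remaining 44 kg)
51 kg → truck 10 (remaining 49 kg)
29 kg → truck 3 (remaining 2 kg)
20 kg → truck 1 (remaining 5 kg)
12 kg → truck 2 (remaining 14 kg)
8 kg → truck 2 (remaining 6 kg)
10 trucks × 100 kg = 1000 kg; used 696 kg; unused 304 kg.

304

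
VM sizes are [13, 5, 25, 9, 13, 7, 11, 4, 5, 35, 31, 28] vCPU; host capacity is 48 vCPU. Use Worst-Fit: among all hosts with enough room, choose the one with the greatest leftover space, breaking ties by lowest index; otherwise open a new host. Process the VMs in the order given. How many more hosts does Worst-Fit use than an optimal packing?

Worst-Fit: [13,5,25,5] [9,13,7,11,4] [35] [31] [28] → 5 hosts.
Total size 186 vCPU; any packing needs at least ⌈186/48⌉ = 4 hosts.
An optimal packing achieves that bound: [35,13] [31,13,4] [28,11,9] [25,7,5,5] → 4 hosts.
Excess: 5 − 4 = 1.

1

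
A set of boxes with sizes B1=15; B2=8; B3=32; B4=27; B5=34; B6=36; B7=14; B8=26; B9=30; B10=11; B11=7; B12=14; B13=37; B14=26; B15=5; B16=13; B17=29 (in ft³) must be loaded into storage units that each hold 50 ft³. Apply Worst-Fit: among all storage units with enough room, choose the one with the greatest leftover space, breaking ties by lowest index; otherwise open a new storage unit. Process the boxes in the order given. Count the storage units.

9 storage units

storage unit 1: place B1 (15 ft³), 35 ft³ left
storage unit 1: place B2 (8 ft³), 27 ft³ left
storage unit 2: place B3 (32 ft³), 18 ft³ left
storage unit 1: place B4 (27 ft³), 0 ft³ left
storage unit 3: place B5 (34 ft³), 16 ft³ left
storage unit 4: place B6 (36 ft³), 14 ft³ left
storage unit 2: place B7 (14 ft³), 4 ft³ left
storage unit 5: place B8 (26 ft³), 24 ft³ left
storage unit 6: place B9 (30 ft³), 20 ft³ left
storage unit 5: place B10 (11 ft³), 13 ft³ left
storage unit 6: place B11 (7 ft³), 13 ft³ left
storage unit 3: place B12 (14 ft³), 2 ft³ left
storage unit 7: place B13 (37 ft³), 13 ft³ left
storage unit 8: place B14 (26 ft³), 24 ft³ left
storage unit 8: place B15 (5 ft³), 19 ft³ left
storage unit 8: place B16 (13 ft³), 6 ft³ left
storage unit 9: place B17 (29 ft³), 21 ft³ left
Final storage units: [15,8,27] [32,14] [34,14] [36] [26,11] [30,7] [37] [26,5,13] [29].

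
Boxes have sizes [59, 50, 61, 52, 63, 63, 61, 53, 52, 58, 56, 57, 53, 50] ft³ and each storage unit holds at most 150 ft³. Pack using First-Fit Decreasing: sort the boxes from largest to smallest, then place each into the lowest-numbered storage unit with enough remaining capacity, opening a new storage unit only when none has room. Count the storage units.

Sorted descending: 63, 63, 61, 61, 59, 58, 57, 56, 53, 53, 52, 52, 50, 50.
Put 63 ft³ in storage unit 1; 87 ft³ remain.
Put 63 ft³ in storage unit 1; 24 ft³ remain.
Put 61 ft³ in storage unit 2; 89 ft³ remain.
Put 61 ft³ in storage unit 2; 28 ft³ remain.
Put 59 ft³ in storage unit 3; 91 ft³ remain.
Put 58 ft³ in storage unit 3; 33 ft³ remain.
Put 57 ft³ in storage unit 4; 93 ft³ remain.
Put 56 ft³ in storage unit 4; 37 ft³ remain.
Put 53 ft³ in storage unit 5; 97 ft³ remain.
Put 53 ft³ in storage unit 5; 44 ft³ remain.
Put 52 ft³ in storage unit 6; 98 ft³ remain.
Put 52 ft³ in storage unit 6; 46 ft³ remain.
Put 50 ft³ in storage unit 7; 100 ft³ remain.
Put 50 ft³ in storage unit 7; 50 ft³ remain.
Final storage units: [63,63] [61,61] [59,58] [57,56] [53,53] [52,52] [50,50].

7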